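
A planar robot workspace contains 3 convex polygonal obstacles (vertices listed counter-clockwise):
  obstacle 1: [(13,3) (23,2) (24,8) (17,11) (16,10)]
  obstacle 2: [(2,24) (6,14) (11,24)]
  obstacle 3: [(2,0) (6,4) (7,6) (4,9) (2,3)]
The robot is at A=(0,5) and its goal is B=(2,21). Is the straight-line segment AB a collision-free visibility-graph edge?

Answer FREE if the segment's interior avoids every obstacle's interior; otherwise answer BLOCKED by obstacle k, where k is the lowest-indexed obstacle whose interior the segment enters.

FREE

Obstacle 1 [(13,3) (23,2) (24,8) (17,11) (16,10)]:
  edge (13,3)–(23,2): clear
  edge (23,2)–(24,8): clear
  edge (24,8)–(17,11): clear
  edge (17,11)–(16,10): clear
  edge (16,10)–(13,3): clear
  midpoint (1,13) outside
  → clear
Obstacle 2 [(2,24) (6,14) (11,24)]:
  edge (2,24)–(6,14): clear
  edge (6,14)–(11,24): clear
  edge (11,24)–(2,24): clear
  midpoint (1,13) outside
  → clear
Obstacle 3 [(2,0) (6,4) (7,6) (4,9) (2,3)]:
  edge (2,0)–(6,4): clear
  edge (6,4)–(7,6): clear
  edge (7,6)–(4,9): clear
  edge (4,9)–(2,3): clear
  edge (2,3)–(2,0): clear
  midpoint (1,13) outside
  → clear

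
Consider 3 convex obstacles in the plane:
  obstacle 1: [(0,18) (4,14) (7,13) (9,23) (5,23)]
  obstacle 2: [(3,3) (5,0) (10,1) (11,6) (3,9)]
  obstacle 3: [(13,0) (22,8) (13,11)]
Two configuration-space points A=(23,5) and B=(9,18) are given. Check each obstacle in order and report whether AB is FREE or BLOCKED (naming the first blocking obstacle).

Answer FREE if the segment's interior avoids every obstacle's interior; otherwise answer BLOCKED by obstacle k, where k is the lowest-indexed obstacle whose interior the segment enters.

BLOCKED by obstacle 3

Obstacle 1 [(0,18) (4,14) (7,13) (9,23) (5,23)]:
  edge (0,18)–(4,14): clear
  edge (4,14)–(7,13): clear
  edge (7,13)–(9,23): clear
  edge (9,23)–(5,23): clear
  edge (5,23)–(0,18): clear
  midpoint (16,23/2) outside
  → clear
Obstacle 2 [(3,3) (5,0) (10,1) (11,6) (3,9)]:
  edge (3,3)–(5,0): clear
  edge (5,0)–(10,1): clear
  edge (10,1)–(11,6): clear
  edge (11,6)–(3,9): clear
  edge (3,9)–(3,3): clear
  midpoint (16,23/2) outside
  → clear
Obstacle 3 [(13,0) (22,8) (13,11)]:
  edge (13,0)–(22,8): crosses AB
  edge (22,8)–(13,11): crosses AB
  edge (13,11)–(13,0): clear
  → BLOCKED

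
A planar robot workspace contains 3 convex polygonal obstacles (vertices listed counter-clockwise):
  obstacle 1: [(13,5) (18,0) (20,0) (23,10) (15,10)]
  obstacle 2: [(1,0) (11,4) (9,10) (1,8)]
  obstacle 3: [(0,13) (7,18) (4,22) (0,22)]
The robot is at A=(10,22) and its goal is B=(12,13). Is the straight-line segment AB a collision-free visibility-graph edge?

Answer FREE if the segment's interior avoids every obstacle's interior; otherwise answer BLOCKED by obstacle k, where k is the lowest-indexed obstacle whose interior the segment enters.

Obstacle 1 [(13,5) (18,0) (20,0) (23,10) (15,10)]:
  edge (13,5)–(18,0): clear
  edge (18,0)–(20,0): clear
  edge (20,0)–(23,10): clear
  edge (23,10)–(15,10): clear
  edge (15,10)–(13,5): clear
  midpoint (11,35/2) outside
  → clear
Obstacle 2 [(1,0) (11,4) (9,10) (1,8)]:
  edge (1,0)–(11,4): clear
  edge (11,4)–(9,10): clear
  edge (9,10)–(1,8): clear
  edge (1,8)–(1,0): clear
  midpoint (11,35/2) outside
  → clear
Obstacle 3 [(0,13) (7,18) (4,22) (0,22)]:
  edge (0,13)–(7,18): clear
  edge (7,18)–(4,22): clear
  edge (4,22)–(0,22): clear
  edge (0,22)–(0,13): clear
  midpoint (11,35/2) outside
  → clear

FREE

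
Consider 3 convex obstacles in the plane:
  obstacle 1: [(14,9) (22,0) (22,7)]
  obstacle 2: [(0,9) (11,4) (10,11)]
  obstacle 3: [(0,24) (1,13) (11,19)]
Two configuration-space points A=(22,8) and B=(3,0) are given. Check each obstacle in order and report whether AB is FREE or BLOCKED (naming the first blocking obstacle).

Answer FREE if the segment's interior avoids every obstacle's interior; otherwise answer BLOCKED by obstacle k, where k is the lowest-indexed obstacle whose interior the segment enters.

Obstacle 1 [(14,9) (22,0) (22,7)]:
  edge (14,9)–(22,0): crosses AB
  edge (22,0)–(22,7): clear
  edge (22,7)–(14,9): crosses AB
  → BLOCKED
Obstacle 2 [(0,9) (11,4) (10,11)]:
  edge (0,9)–(11,4): clear
  edge (11,4)–(10,11): clear
  edge (10,11)–(0,9): clear
  midpoint (25/2,4) outside
  → clear
Obstacle 3 [(0,24) (1,13) (11,19)]:
  edge (0,24)–(1,13): clear
  edge (1,13)–(11,19): clear
  edge (11,19)–(0,24): clear
  midpoint (25/2,4) outside
  → clear

BLOCKED by obstacle 1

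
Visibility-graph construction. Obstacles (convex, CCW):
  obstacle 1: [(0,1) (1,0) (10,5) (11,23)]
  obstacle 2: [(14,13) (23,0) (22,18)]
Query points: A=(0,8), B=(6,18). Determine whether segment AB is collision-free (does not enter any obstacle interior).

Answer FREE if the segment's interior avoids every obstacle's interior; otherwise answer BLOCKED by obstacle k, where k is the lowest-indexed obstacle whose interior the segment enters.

Obstacle 1 [(0,1) (1,0) (10,5) (11,23)]:
  edge (0,1)–(1,0): clear
  edge (1,0)–(10,5): clear
  edge (10,5)–(11,23): clear
  edge (11,23)–(0,1): clear
  midpoint (3,13) outside
  → clear
Obstacle 2 [(14,13) (23,0) (22,18)]:
  edge (14,13)–(23,0): clear
  edge (23,0)–(22,18): clear
  edge (22,18)–(14,13): clear
  midpoint (3,13) outside
  → clear

FREE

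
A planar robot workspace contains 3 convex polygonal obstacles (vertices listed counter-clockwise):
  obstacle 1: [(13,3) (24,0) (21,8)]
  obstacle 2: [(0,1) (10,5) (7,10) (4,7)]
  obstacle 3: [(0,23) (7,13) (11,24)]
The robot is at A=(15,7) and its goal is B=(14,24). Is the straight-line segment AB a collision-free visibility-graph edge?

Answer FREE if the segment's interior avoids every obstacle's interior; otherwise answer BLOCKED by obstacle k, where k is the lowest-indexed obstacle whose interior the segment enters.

FREE

Obstacle 1 [(13,3) (24,0) (21,8)]:
  edge (13,3)–(24,0): clear
  edge (24,0)–(21,8): clear
  edge (21,8)–(13,3): clear
  midpoint (29/2,31/2) outside
  → clear
Obstacle 2 [(0,1) (10,5) (7,10) (4,7)]:
  edge (0,1)–(10,5): clear
  edge (10,5)–(7,10): clear
  edge (7,10)–(4,7): clear
  edge (4,7)–(0,1): clear
  midpoint (29/2,31/2) outside
  → clear
Obstacle 3 [(0,23) (7,13) (11,24)]:
  edge (0,23)–(7,13): clear
  edge (7,13)–(11,24): clear
  edge (11,24)–(0,23): clear
  midpoint (29/2,31/2) outside
  → clear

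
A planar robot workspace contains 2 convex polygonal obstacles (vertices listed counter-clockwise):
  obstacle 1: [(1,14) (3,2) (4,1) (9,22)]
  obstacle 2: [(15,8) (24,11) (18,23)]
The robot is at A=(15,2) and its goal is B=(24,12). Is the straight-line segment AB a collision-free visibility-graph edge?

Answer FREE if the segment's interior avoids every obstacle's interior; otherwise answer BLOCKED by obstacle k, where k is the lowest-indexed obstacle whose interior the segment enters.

BLOCKED by obstacle 2

Obstacle 1 [(1,14) (3,2) (4,1) (9,22)]:
  edge (1,14)–(3,2): clear
  edge (3,2)–(4,1): clear
  edge (4,1)–(9,22): clear
  edge (9,22)–(1,14): clear
  midpoint (39/2,7) outside
  → clear
Obstacle 2 [(15,8) (24,11) (18,23)]:
  edge (15,8)–(24,11): crosses AB
  edge (24,11)–(18,23): crosses AB
  edge (18,23)–(15,8): clear
  → BLOCKED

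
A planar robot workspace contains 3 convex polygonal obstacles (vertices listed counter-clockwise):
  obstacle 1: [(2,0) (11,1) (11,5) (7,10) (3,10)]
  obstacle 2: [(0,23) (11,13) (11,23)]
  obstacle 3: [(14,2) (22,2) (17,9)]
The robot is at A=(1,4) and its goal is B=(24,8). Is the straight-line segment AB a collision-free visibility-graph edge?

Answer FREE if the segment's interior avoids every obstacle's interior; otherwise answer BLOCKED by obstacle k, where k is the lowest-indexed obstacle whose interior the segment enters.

BLOCKED by obstacle 1

Obstacle 1 [(2,0) (11,1) (11,5) (7,10) (3,10)]:
  edge (2,0)–(11,1): clear
  edge (11,1)–(11,5): clear
  edge (11,5)–(7,10): crosses AB
  edge (7,10)–(3,10): clear
  edge (3,10)–(2,0): crosses AB
  → BLOCKED
Obstacle 2 [(0,23) (11,13) (11,23)]:
  edge (0,23)–(11,13): clear
  edge (11,13)–(11,23): clear
  edge (11,23)–(0,23): clear
  midpoint (25/2,6) outside
  → clear
Obstacle 3 [(14,2) (22,2) (17,9)]:
  edge (14,2)–(22,2): clear
  edge (22,2)–(17,9): crosses AB
  edge (17,9)–(14,2): crosses AB
  → BLOCKED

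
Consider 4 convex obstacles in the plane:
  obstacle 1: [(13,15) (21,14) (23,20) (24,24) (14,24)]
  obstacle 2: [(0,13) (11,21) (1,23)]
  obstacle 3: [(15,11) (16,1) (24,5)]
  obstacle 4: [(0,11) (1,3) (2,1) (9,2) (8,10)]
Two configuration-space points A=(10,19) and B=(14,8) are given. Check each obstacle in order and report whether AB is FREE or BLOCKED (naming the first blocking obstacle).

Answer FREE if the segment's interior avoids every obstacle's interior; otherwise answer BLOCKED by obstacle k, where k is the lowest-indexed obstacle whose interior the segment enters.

Obstacle 1 [(13,15) (21,14) (23,20) (24,24) (14,24)]:
  edge (13,15)–(21,14): clear
  edge (21,14)–(23,20): clear
  edge (23,20)–(24,24): clear
  edge (24,24)–(14,24): clear
  edge (14,24)–(13,15): clear
  midpoint (12,27/2) outside
  → clear
Obstacle 2 [(0,13) (11,21) (1,23)]:
  edge (0,13)–(11,21): clear
  edge (11,21)–(1,23): clear
  edge (1,23)–(0,13): clear
  midpoint (12,27/2) outside
  → clear
Obstacle 3 [(15,11) (16,1) (24,5)]:
  edge (15,11)–(16,1): clear
  edge (16,1)–(24,5): clear
  edge (24,5)–(15,11): clear
  midpoint (12,27/2) outside
  → clear
Obstacle 4 [(0,11) (1,3) (2,1) (9,2) (8,10)]:
  edge (0,11)–(1,3): clear
  edge (1,3)–(2,1): clear
  edge (2,1)–(9,2): clear
  edge (9,2)–(8,10): clear
  edge (8,10)–(0,11): clear
  midpoint (12,27/2) outside
  → clear

FREE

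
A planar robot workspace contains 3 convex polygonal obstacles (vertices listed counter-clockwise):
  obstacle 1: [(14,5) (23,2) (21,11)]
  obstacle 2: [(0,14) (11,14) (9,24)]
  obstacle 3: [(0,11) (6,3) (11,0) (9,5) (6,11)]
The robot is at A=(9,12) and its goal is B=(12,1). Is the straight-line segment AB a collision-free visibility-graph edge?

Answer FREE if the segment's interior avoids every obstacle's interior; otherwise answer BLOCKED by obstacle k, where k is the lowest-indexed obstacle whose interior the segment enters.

FREE

Obstacle 1 [(14,5) (23,2) (21,11)]:
  edge (14,5)–(23,2): clear
  edge (23,2)–(21,11): clear
  edge (21,11)–(14,5): clear
  midpoint (21/2,13/2) outside
  → clear
Obstacle 2 [(0,14) (11,14) (9,24)]:
  edge (0,14)–(11,14): clear
  edge (11,14)–(9,24): clear
  edge (9,24)–(0,14): clear
  midpoint (21/2,13/2) outside
  → clear
Obstacle 3 [(0,11) (6,3) (11,0) (9,5) (6,11)]:
  edge (0,11)–(6,3): clear
  edge (6,3)–(11,0): clear
  edge (11,0)–(9,5): clear
  edge (9,5)–(6,11): clear
  edge (6,11)–(0,11): clear
  midpoint (21/2,13/2) outside
  → clear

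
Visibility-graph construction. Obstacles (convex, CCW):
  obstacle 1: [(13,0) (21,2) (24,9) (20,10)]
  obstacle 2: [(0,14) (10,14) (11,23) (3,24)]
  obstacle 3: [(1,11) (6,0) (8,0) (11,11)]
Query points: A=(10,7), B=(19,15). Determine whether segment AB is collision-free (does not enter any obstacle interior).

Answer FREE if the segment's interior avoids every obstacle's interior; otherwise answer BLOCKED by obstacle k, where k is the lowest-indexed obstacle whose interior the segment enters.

Obstacle 1 [(13,0) (21,2) (24,9) (20,10)]:
  edge (13,0)–(21,2): clear
  edge (21,2)–(24,9): clear
  edge (24,9)–(20,10): clear
  edge (20,10)–(13,0): clear
  midpoint (29/2,11) outside
  → clear
Obstacle 2 [(0,14) (10,14) (11,23) (3,24)]:
  edge (0,14)–(10,14): clear
  edge (10,14)–(11,23): clear
  edge (11,23)–(3,24): clear
  edge (3,24)–(0,14): clear
  midpoint (29/2,11) outside
  → clear
Obstacle 3 [(1,11) (6,0) (8,0) (11,11)]:
  edge (1,11)–(6,0): clear
  edge (6,0)–(8,0): clear
  edge (8,0)–(11,11): clear
  edge (11,11)–(1,11): clear
  midpoint (29/2,11) outside
  → clear

FREE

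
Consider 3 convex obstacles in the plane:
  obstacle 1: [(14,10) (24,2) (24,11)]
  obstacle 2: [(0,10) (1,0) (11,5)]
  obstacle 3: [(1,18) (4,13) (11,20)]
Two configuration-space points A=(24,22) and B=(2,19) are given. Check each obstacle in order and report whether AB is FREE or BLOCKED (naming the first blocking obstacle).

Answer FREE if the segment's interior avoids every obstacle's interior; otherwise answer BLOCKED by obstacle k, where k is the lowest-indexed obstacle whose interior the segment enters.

Obstacle 1 [(14,10) (24,2) (24,11)]:
  edge (14,10)–(24,2): clear
  edge (24,2)–(24,11): clear
  edge (24,11)–(14,10): clear
  midpoint (13,41/2) outside
  → clear
Obstacle 2 [(0,10) (1,0) (11,5)]:
  edge (0,10)–(1,0): clear
  edge (1,0)–(11,5): clear
  edge (11,5)–(0,10): clear
  midpoint (13,41/2) outside
  → clear
Obstacle 3 [(1,18) (4,13) (11,20)]:
  edge (1,18)–(4,13): clear
  edge (4,13)–(11,20): clear
  edge (11,20)–(1,18): clear
  midpoint (13,41/2) outside
  → clear

FREE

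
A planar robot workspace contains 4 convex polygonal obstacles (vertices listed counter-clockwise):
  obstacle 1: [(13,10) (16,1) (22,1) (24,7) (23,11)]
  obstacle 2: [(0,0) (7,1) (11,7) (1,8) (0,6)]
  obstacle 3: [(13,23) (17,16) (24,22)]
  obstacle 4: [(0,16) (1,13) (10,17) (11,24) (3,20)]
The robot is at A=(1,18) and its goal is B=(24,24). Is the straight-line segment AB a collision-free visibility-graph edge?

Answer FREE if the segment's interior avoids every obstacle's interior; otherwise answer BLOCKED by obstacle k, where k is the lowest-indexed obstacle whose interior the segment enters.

BLOCKED by obstacle 3

Obstacle 1 [(13,10) (16,1) (22,1) (24,7) (23,11)]:
  edge (13,10)–(16,1): clear
  edge (16,1)–(22,1): clear
  edge (22,1)–(24,7): clear
  edge (24,7)–(23,11): clear
  edge (23,11)–(13,10): clear
  midpoint (25/2,21) outside
  → clear
Obstacle 2 [(0,0) (7,1) (11,7) (1,8) (0,6)]:
  edge (0,0)–(7,1): clear
  edge (7,1)–(11,7): clear
  edge (11,7)–(1,8): clear
  edge (1,8)–(0,6): clear
  edge (0,6)–(0,0): clear
  midpoint (25/2,21) outside
  → clear
Obstacle 3 [(13,23) (17,16) (24,22)]:
  edge (13,23)–(17,16): crosses AB
  edge (17,16)–(24,22): clear
  edge (24,22)–(13,23): crosses AB
  → BLOCKED
Obstacle 4 [(0,16) (1,13) (10,17) (11,24) (3,20)]:
  edge (0,16)–(1,13): clear
  edge (1,13)–(10,17): clear
  edge (10,17)–(11,24): crosses AB
  edge (11,24)–(3,20): clear
  edge (3,20)–(0,16): crosses AB
  → BLOCKED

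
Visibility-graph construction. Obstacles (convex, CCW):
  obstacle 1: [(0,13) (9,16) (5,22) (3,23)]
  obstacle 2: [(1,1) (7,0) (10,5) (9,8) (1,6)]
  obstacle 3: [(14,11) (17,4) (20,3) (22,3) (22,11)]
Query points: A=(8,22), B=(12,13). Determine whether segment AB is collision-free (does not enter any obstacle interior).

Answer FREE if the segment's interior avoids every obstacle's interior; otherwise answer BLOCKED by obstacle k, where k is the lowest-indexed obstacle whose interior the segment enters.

FREE

Obstacle 1 [(0,13) (9,16) (5,22) (3,23)]:
  edge (0,13)–(9,16): clear
  edge (9,16)–(5,22): clear
  edge (5,22)–(3,23): clear
  edge (3,23)–(0,13): clear
  midpoint (10,35/2) outside
  → clear
Obstacle 2 [(1,1) (7,0) (10,5) (9,8) (1,6)]:
  edge (1,1)–(7,0): clear
  edge (7,0)–(10,5): clear
  edge (10,5)–(9,8): clear
  edge (9,8)–(1,6): clear
  edge (1,6)–(1,1): clear
  midpoint (10,35/2) outside
  → clear
Obstacle 3 [(14,11) (17,4) (20,3) (22,3) (22,11)]:
  edge (14,11)–(17,4): clear
  edge (17,4)–(20,3): clear
  edge (20,3)–(22,3): clear
  edge (22,3)–(22,11): clear
  edge (22,11)–(14,11): clear
  midpoint (10,35/2) outside
  → clear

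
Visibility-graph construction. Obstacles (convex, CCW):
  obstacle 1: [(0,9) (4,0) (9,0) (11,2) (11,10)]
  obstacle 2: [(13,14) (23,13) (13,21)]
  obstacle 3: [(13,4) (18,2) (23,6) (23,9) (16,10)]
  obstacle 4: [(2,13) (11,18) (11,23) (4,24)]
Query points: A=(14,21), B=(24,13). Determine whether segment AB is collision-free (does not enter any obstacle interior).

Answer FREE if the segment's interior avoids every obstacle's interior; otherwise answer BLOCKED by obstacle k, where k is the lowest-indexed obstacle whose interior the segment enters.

Obstacle 1 [(0,9) (4,0) (9,0) (11,2) (11,10)]:
  edge (0,9)–(4,0): clear
  edge (4,0)–(9,0): clear
  edge (9,0)–(11,2): clear
  edge (11,2)–(11,10): clear
  edge (11,10)–(0,9): clear
  midpoint (19,17) outside
  → clear
Obstacle 2 [(13,14) (23,13) (13,21)]:
  edge (13,14)–(23,13): clear
  edge (23,13)–(13,21): clear
  edge (13,21)–(13,14): clear
  midpoint (19,17) outside
  → clear
Obstacle 3 [(13,4) (18,2) (23,6) (23,9) (16,10)]:
  edge (13,4)–(18,2): clear
  edge (18,2)–(23,6): clear
  edge (23,6)–(23,9): clear
  edge (23,9)–(16,10): clear
  edge (16,10)–(13,4): clear
  midpoint (19,17) outside
  → clear
Obstacle 4 [(2,13) (11,18) (11,23) (4,24)]:
  edge (2,13)–(11,18): clear
  edge (11,18)–(11,23): clear
  edge (11,23)–(4,24): clear
  edge (4,24)–(2,13): clear
  midpoint (19,17) outside
  → clear

FREE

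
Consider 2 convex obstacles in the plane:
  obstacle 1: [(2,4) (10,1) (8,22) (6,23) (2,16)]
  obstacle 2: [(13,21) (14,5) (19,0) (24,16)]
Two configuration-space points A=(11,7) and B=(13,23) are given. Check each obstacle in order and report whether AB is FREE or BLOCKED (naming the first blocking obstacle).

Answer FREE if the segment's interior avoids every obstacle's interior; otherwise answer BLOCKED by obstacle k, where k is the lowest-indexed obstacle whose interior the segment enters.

FREE

Obstacle 1 [(2,4) (10,1) (8,22) (6,23) (2,16)]:
  edge (2,4)–(10,1): clear
  edge (10,1)–(8,22): clear
  edge (8,22)–(6,23): clear
  edge (6,23)–(2,16): clear
  edge (2,16)–(2,4): clear
  midpoint (12,15) outside
  → clear
Obstacle 2 [(13,21) (14,5) (19,0) (24,16)]:
  edge (13,21)–(14,5): clear
  edge (14,5)–(19,0): clear
  edge (19,0)–(24,16): clear
  edge (24,16)–(13,21): clear
  midpoint (12,15) outside
  → clear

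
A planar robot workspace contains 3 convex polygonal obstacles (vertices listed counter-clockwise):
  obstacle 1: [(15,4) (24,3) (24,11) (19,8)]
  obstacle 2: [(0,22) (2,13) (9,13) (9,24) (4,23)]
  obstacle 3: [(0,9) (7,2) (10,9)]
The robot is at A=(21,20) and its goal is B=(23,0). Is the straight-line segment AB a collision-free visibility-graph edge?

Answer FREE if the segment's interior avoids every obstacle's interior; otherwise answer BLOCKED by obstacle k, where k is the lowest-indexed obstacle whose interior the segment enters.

Obstacle 1 [(15,4) (24,3) (24,11) (19,8)]:
  edge (15,4)–(24,3): crosses AB
  edge (24,3)–(24,11): clear
  edge (24,11)–(19,8): crosses AB
  edge (19,8)–(15,4): clear
  → BLOCKED
Obstacle 2 [(0,22) (2,13) (9,13) (9,24) (4,23)]:
  edge (0,22)–(2,13): clear
  edge (2,13)–(9,13): clear
  edge (9,13)–(9,24): clear
  edge (9,24)–(4,23): clear
  edge (4,23)–(0,22): clear
  midpoint (22,10) outside
  → clear
Obstacle 3 [(0,9) (7,2) (10,9)]:
  edge (0,9)–(7,2): clear
  edge (7,2)–(10,9): clear
  edge (10,9)–(0,9): clear
  midpoint (22,10) outside
  → clear

BLOCKED by obstacle 1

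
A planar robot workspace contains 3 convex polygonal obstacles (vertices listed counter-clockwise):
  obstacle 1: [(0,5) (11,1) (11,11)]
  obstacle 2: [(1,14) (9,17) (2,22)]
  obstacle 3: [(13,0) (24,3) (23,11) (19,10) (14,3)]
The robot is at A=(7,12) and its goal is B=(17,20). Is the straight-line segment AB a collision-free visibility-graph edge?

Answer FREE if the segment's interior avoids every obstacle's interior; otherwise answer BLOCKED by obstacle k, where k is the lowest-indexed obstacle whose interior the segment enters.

FREE

Obstacle 1 [(0,5) (11,1) (11,11)]:
  edge (0,5)–(11,1): clear
  edge (11,1)–(11,11): clear
  edge (11,11)–(0,5): clear
  midpoint (12,16) outside
  → clear
Obstacle 2 [(1,14) (9,17) (2,22)]:
  edge (1,14)–(9,17): clear
  edge (9,17)–(2,22): clear
  edge (2,22)–(1,14): clear
  midpoint (12,16) outside
  → clear
Obstacle 3 [(13,0) (24,3) (23,11) (19,10) (14,3)]:
  edge (13,0)–(24,3): clear
  edge (24,3)–(23,11): clear
  edge (23,11)–(19,10): clear
  edge (19,10)–(14,3): clear
  edge (14,3)–(13,0): clear
  midpoint (12,16) outside
  → clear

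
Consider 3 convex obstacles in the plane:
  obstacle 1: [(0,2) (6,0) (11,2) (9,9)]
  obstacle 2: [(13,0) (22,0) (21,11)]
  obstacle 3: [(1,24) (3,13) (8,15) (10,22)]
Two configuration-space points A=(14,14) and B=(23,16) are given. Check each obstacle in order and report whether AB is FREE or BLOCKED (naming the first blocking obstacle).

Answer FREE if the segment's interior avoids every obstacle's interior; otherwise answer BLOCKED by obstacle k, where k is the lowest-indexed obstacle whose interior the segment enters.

FREE

Obstacle 1 [(0,2) (6,0) (11,2) (9,9)]:
  edge (0,2)–(6,0): clear
  edge (6,0)–(11,2): clear
  edge (11,2)–(9,9): clear
  edge (9,9)–(0,2): clear
  midpoint (37/2,15) outside
  → clear
Obstacle 2 [(13,0) (22,0) (21,11)]:
  edge (13,0)–(22,0): clear
  edge (22,0)–(21,11): clear
  edge (21,11)–(13,0): clear
  midpoint (37/2,15) outside
  → clear
Obstacle 3 [(1,24) (3,13) (8,15) (10,22)]:
  edge (1,24)–(3,13): clear
  edge (3,13)–(8,15): clear
  edge (8,15)–(10,22): clear
  edge (10,22)–(1,24): clear
  midpoint (37/2,15) outside
  → clear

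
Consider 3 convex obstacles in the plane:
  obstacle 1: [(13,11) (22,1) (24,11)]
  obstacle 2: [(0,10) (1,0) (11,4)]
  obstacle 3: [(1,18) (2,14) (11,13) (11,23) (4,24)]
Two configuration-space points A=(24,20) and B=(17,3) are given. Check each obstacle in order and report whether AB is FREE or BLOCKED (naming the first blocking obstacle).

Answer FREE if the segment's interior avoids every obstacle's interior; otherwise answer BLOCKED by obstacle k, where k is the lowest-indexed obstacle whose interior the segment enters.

Obstacle 1 [(13,11) (22,1) (24,11)]:
  edge (13,11)–(22,1): crosses AB
  edge (22,1)–(24,11): clear
  edge (24,11)–(13,11): crosses AB
  → BLOCKED
Obstacle 2 [(0,10) (1,0) (11,4)]:
  edge (0,10)–(1,0): clear
  edge (1,0)–(11,4): clear
  edge (11,4)–(0,10): clear
  midpoint (41/2,23/2) outside
  → clear
Obstacle 3 [(1,18) (2,14) (11,13) (11,23) (4,24)]:
  edge (1,18)–(2,14): clear
  edge (2,14)–(11,13): clear
  edge (11,13)–(11,23): clear
  edge (11,23)–(4,24): clear
  edge (4,24)–(1,18): clear
  midpoint (41/2,23/2) outside
  → clear

BLOCKED by obstacle 1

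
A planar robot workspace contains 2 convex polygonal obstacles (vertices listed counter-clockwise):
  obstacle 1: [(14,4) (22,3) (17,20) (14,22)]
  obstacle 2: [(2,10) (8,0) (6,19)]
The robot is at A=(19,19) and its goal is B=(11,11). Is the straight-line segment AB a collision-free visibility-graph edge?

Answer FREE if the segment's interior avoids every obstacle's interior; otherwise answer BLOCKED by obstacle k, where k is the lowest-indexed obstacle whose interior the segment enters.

BLOCKED by obstacle 1

Obstacle 1 [(14,4) (22,3) (17,20) (14,22)]:
  edge (14,4)–(22,3): clear
  edge (22,3)–(17,20): crosses AB
  edge (17,20)–(14,22): clear
  edge (14,22)–(14,4): crosses AB
  → BLOCKED
Obstacle 2 [(2,10) (8,0) (6,19)]:
  edge (2,10)–(8,0): clear
  edge (8,0)–(6,19): clear
  edge (6,19)–(2,10): clear
  midpoint (15,15) outside
  → clear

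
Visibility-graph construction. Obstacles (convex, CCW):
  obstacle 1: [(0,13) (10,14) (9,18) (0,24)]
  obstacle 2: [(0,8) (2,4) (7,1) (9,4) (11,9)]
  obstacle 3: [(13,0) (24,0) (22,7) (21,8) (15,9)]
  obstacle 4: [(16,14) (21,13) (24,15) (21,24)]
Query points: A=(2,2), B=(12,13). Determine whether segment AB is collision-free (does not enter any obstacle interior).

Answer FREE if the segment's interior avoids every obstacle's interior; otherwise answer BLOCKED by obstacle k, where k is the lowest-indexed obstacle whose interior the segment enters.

BLOCKED by obstacle 2

Obstacle 1 [(0,13) (10,14) (9,18) (0,24)]:
  edge (0,13)–(10,14): clear
  edge (10,14)–(9,18): clear
  edge (9,18)–(0,24): clear
  edge (0,24)–(0,13): clear
  midpoint (7,15/2) outside
  → clear
Obstacle 2 [(0,8) (2,4) (7,1) (9,4) (11,9)]:
  edge (0,8)–(2,4): clear
  edge (2,4)–(7,1): crosses AB
  edge (7,1)–(9,4): clear
  edge (9,4)–(11,9): clear
  edge (11,9)–(0,8): crosses AB
  → BLOCKED
Obstacle 3 [(13,0) (24,0) (22,7) (21,8) (15,9)]:
  edge (13,0)–(24,0): clear
  edge (24,0)–(22,7): clear
  edge (22,7)–(21,8): clear
  edge (21,8)–(15,9): clear
  edge (15,9)–(13,0): clear
  midpoint (7,15/2) outside
  → clear
Obstacle 4 [(16,14) (21,13) (24,15) (21,24)]:
  edge (16,14)–(21,13): clear
  edge (21,13)–(24,15): clear
  edge (24,15)–(21,24): clear
  edge (21,24)–(16,14): clear
  midpoint (7,15/2) outside
  → clear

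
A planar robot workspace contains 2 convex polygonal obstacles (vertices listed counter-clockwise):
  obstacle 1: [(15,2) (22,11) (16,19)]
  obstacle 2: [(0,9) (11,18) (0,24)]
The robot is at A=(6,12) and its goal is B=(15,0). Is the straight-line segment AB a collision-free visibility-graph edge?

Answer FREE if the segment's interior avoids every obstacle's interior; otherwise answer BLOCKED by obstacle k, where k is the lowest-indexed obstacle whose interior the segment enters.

FREE

Obstacle 1 [(15,2) (22,11) (16,19)]:
  edge (15,2)–(22,11): clear
  edge (22,11)–(16,19): clear
  edge (16,19)–(15,2): clear
  midpoint (21/2,6) outside
  → clear
Obstacle 2 [(0,9) (11,18) (0,24)]:
  edge (0,9)–(11,18): clear
  edge (11,18)–(0,24): clear
  edge (0,24)–(0,9): clear
  midpoint (21/2,6) outside
  → clear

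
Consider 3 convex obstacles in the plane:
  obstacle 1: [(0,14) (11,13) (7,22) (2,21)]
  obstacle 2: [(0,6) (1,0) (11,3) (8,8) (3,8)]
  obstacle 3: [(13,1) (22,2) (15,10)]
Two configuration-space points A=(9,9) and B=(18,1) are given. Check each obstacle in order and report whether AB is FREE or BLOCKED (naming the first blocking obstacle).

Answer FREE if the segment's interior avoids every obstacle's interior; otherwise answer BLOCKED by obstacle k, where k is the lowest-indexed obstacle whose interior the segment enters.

Obstacle 1 [(0,14) (11,13) (7,22) (2,21)]:
  edge (0,14)–(11,13): clear
  edge (11,13)–(7,22): clear
  edge (7,22)–(2,21): clear
  edge (2,21)–(0,14): clear
  midpoint (27/2,5) outside
  → clear
Obstacle 2 [(0,6) (1,0) (11,3) (8,8) (3,8)]:
  edge (0,6)–(1,0): clear
  edge (1,0)–(11,3): clear
  edge (11,3)–(8,8): clear
  edge (8,8)–(3,8): clear
  edge (3,8)–(0,6): clear
  midpoint (27/2,5) outside
  → clear
Obstacle 3 [(13,1) (22,2) (15,10)]:
  edge (13,1)–(22,2): crosses AB
  edge (22,2)–(15,10): clear
  edge (15,10)–(13,1): crosses AB
  → BLOCKED

BLOCKED by obstacle 3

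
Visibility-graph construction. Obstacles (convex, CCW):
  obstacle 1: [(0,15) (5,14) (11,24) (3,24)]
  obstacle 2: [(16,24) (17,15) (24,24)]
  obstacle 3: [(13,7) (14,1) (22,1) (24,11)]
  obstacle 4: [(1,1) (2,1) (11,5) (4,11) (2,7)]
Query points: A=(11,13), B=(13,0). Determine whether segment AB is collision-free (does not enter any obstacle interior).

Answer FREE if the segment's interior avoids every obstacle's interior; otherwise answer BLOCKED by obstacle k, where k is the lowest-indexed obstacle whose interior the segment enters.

Obstacle 1 [(0,15) (5,14) (11,24) (3,24)]:
  edge (0,15)–(5,14): clear
  edge (5,14)–(11,24): clear
  edge (11,24)–(3,24): clear
  edge (3,24)–(0,15): clear
  midpoint (12,13/2) outside
  → clear
Obstacle 2 [(16,24) (17,15) (24,24)]:
  edge (16,24)–(17,15): clear
  edge (17,15)–(24,24): clear
  edge (24,24)–(16,24): clear
  midpoint (12,13/2) outside
  → clear
Obstacle 3 [(13,7) (14,1) (22,1) (24,11)]:
  edge (13,7)–(14,1): clear
  edge (14,1)–(22,1): clear
  edge (22,1)–(24,11): clear
  edge (24,11)–(13,7): clear
  midpoint (12,13/2) outside
  → clear
Obstacle 4 [(1,1) (2,1) (11,5) (4,11) (2,7)]:
  edge (1,1)–(2,1): clear
  edge (2,1)–(11,5): clear
  edge (11,5)–(4,11): clear
  edge (4,11)–(2,7): clear
  edge (2,7)–(1,1): clear
  midpoint (12,13/2) outside
  → clear

FREE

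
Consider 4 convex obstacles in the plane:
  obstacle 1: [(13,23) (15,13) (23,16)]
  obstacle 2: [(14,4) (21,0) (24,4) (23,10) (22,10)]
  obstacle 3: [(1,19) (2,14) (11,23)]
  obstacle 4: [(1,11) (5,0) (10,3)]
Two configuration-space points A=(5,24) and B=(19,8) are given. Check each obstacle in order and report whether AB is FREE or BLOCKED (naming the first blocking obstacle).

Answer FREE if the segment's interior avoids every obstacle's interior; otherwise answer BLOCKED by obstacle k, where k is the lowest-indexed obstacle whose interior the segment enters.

BLOCKED by obstacle 3

Obstacle 1 [(13,23) (15,13) (23,16)]:
  edge (13,23)–(15,13): clear
  edge (15,13)–(23,16): clear
  edge (23,16)–(13,23): clear
  midpoint (12,16) outside
  → clear
Obstacle 2 [(14,4) (21,0) (24,4) (23,10) (22,10)]:
  edge (14,4)–(21,0): clear
  edge (21,0)–(24,4): clear
  edge (24,4)–(23,10): clear
  edge (23,10)–(22,10): clear
  edge (22,10)–(14,4): clear
  midpoint (12,16) outside
  → clear
Obstacle 3 [(1,19) (2,14) (11,23)]:
  edge (1,19)–(2,14): clear
  edge (2,14)–(11,23): crosses AB
  edge (11,23)–(1,19): crosses AB
  → BLOCKED
Obstacle 4 [(1,11) (5,0) (10,3)]:
  edge (1,11)–(5,0): clear
  edge (5,0)–(10,3): clear
  edge (10,3)–(1,11): clear
  midpoint (12,16) outside
  → clear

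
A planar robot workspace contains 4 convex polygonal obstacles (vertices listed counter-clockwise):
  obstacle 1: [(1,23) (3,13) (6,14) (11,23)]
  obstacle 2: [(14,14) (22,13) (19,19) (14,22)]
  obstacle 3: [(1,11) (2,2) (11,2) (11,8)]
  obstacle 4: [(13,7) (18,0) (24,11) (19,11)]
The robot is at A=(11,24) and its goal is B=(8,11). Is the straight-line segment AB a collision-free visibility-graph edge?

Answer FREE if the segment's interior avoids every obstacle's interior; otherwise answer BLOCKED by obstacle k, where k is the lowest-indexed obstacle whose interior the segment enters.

Obstacle 1 [(1,23) (3,13) (6,14) (11,23)]:
  edge (1,23)–(3,13): clear
  edge (3,13)–(6,14): clear
  edge (6,14)–(11,23): crosses AB
  edge (11,23)–(1,23): crosses AB
  → BLOCKED
Obstacle 2 [(14,14) (22,13) (19,19) (14,22)]:
  edge (14,14)–(22,13): clear
  edge (22,13)–(19,19): clear
  edge (19,19)–(14,22): clear
  edge (14,22)–(14,14): clear
  midpoint (19/2,35/2) outside
  → clear
Obstacle 3 [(1,11) (2,2) (11,2) (11,8)]:
  edge (1,11)–(2,2): clear
  edge (2,2)–(11,2): clear
  edge (11,2)–(11,8): clear
  edge (11,8)–(1,11): clear
  midpoint (19/2,35/2) outside
  → clear
Obstacle 4 [(13,7) (18,0) (24,11) (19,11)]:
  edge (13,7)–(18,0): clear
  edge (18,0)–(24,11): clear
  edge (24,11)–(19,11): clear
  edge (19,11)–(13,7): clear
  midpoint (19/2,35/2) outside
  → clear

BLOCKED by obstacle 1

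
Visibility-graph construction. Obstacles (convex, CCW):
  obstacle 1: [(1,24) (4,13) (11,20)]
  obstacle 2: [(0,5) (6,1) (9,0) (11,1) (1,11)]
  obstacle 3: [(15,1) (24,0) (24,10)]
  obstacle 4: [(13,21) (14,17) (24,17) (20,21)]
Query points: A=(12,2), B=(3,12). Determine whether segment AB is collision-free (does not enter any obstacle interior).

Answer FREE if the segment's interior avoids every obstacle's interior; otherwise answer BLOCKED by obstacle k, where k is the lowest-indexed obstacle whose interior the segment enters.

Obstacle 1 [(1,24) (4,13) (11,20)]:
  edge (1,24)–(4,13): clear
  edge (4,13)–(11,20): clear
  edge (11,20)–(1,24): clear
  midpoint (15/2,7) outside
  → clear
Obstacle 2 [(0,5) (6,1) (9,0) (11,1) (1,11)]:
  edge (0,5)–(6,1): clear
  edge (6,1)–(9,0): clear
  edge (9,0)–(11,1): clear
  edge (11,1)–(1,11): clear
  edge (1,11)–(0,5): clear
  midpoint (15/2,7) outside
  → clear
Obstacle 3 [(15,1) (24,0) (24,10)]:
  edge (15,1)–(24,0): clear
  edge (24,0)–(24,10): clear
  edge (24,10)–(15,1): clear
  midpoint (15/2,7) outside
  → clear
Obstacle 4 [(13,21) (14,17) (24,17) (20,21)]:
  edge (13,21)–(14,17): clear
  edge (14,17)–(24,17): clear
  edge (24,17)–(20,21): clear
  edge (20,21)–(13,21): clear
  midpoint (15/2,7) outside
  → clear

FREE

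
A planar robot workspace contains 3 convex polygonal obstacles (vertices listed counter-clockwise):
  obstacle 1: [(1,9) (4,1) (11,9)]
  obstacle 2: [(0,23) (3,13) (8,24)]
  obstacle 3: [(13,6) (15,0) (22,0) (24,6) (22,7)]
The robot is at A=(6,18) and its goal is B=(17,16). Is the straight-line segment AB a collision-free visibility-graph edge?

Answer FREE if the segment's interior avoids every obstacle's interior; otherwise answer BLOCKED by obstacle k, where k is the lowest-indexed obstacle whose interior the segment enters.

FREE

Obstacle 1 [(1,9) (4,1) (11,9)]:
  edge (1,9)–(4,1): clear
  edge (4,1)–(11,9): clear
  edge (11,9)–(1,9): clear
  midpoint (23/2,17) outside
  → clear
Obstacle 2 [(0,23) (3,13) (8,24)]:
  edge (0,23)–(3,13): clear
  edge (3,13)–(8,24): clear
  edge (8,24)–(0,23): clear
  midpoint (23/2,17) outside
  → clear
Obstacle 3 [(13,6) (15,0) (22,0) (24,6) (22,7)]:
  edge (13,6)–(15,0): clear
  edge (15,0)–(22,0): clear
  edge (22,0)–(24,6): clear
  edge (24,6)–(22,7): clear
  edge (22,7)–(13,6): clear
  midpoint (23/2,17) outside
  → clear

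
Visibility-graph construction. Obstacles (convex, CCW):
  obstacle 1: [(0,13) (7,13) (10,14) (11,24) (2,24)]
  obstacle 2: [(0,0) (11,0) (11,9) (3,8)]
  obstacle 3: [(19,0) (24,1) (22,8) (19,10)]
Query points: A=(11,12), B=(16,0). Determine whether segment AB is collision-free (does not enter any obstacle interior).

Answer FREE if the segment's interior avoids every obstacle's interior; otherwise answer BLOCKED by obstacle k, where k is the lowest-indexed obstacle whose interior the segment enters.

FREE

Obstacle 1 [(0,13) (7,13) (10,14) (11,24) (2,24)]:
  edge (0,13)–(7,13): clear
  edge (7,13)–(10,14): clear
  edge (10,14)–(11,24): clear
  edge (11,24)–(2,24): clear
  edge (2,24)–(0,13): clear
  midpoint (27/2,6) outside
  → clear
Obstacle 2 [(0,0) (11,0) (11,9) (3,8)]:
  edge (0,0)–(11,0): clear
  edge (11,0)–(11,9): clear
  edge (11,9)–(3,8): clear
  edge (3,8)–(0,0): clear
  midpoint (27/2,6) outside
  → clear
Obstacle 3 [(19,0) (24,1) (22,8) (19,10)]:
  edge (19,0)–(24,1): clear
  edge (24,1)–(22,8): clear
  edge (22,8)–(19,10): clear
  edge (19,10)–(19,0): clear
  midpoint (27/2,6) outside
  → clear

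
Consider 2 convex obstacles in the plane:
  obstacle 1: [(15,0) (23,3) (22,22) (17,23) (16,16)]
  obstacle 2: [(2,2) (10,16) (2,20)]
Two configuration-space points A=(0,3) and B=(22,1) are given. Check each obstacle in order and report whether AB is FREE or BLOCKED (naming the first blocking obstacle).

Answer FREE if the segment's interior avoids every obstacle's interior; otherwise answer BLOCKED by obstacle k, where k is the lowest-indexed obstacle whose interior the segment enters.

BLOCKED by obstacle 1

Obstacle 1 [(15,0) (23,3) (22,22) (17,23) (16,16)]:
  edge (15,0)–(23,3): crosses AB
  edge (23,3)–(22,22): clear
  edge (22,22)–(17,23): clear
  edge (17,23)–(16,16): clear
  edge (16,16)–(15,0): crosses AB
  → BLOCKED
Obstacle 2 [(2,2) (10,16) (2,20)]:
  edge (2,2)–(10,16): crosses AB
  edge (10,16)–(2,20): clear
  edge (2,20)–(2,2): crosses AB
  → BLOCKED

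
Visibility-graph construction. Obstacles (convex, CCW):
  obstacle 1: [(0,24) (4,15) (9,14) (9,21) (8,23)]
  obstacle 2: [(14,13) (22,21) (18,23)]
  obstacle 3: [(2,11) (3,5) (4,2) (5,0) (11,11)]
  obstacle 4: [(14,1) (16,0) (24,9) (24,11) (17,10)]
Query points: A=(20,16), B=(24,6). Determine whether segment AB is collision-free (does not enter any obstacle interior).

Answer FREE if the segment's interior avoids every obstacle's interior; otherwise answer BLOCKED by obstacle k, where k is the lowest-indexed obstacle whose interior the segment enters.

BLOCKED by obstacle 4

Obstacle 1 [(0,24) (4,15) (9,14) (9,21) (8,23)]:
  edge (0,24)–(4,15): clear
  edge (4,15)–(9,14): clear
  edge (9,14)–(9,21): clear
  edge (9,21)–(8,23): clear
  edge (8,23)–(0,24): clear
  midpoint (22,11) outside
  → clear
Obstacle 2 [(14,13) (22,21) (18,23)]:
  edge (14,13)–(22,21): clear
  edge (22,21)–(18,23): clear
  edge (18,23)–(14,13): clear
  midpoint (22,11) outside
  → clear
Obstacle 3 [(2,11) (3,5) (4,2) (5,0) (11,11)]:
  edge (2,11)–(3,5): clear
  edge (3,5)–(4,2): clear
  edge (4,2)–(5,0): clear
  edge (5,0)–(11,11): clear
  edge (11,11)–(2,11): clear
  midpoint (22,11) outside
  → clear
Obstacle 4 [(14,1) (16,0) (24,9) (24,11) (17,10)]:
  edge (14,1)–(16,0): clear
  edge (16,0)–(24,9): crosses AB
  edge (24,9)–(24,11): clear
  edge (24,11)–(17,10): crosses AB
  edge (17,10)–(14,1): clear
  → BLOCKED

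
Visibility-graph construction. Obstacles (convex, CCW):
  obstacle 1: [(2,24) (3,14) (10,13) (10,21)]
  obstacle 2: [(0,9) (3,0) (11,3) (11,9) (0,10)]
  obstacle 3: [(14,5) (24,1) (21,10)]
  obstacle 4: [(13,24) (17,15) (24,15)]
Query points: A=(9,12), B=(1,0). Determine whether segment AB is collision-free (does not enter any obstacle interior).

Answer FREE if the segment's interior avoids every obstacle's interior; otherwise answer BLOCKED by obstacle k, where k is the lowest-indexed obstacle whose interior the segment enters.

Obstacle 1 [(2,24) (3,14) (10,13) (10,21)]:
  edge (2,24)–(3,14): clear
  edge (3,14)–(10,13): clear
  edge (10,13)–(10,21): clear
  edge (10,21)–(2,24): clear
  midpoint (5,6) outside
  → clear
Obstacle 2 [(0,9) (3,0) (11,3) (11,9) (0,10)]:
  edge (0,9)–(3,0): crosses AB
  edge (3,0)–(11,3): clear
  edge (11,3)–(11,9): clear
  edge (11,9)–(0,10): crosses AB
  edge (0,10)–(0,9): clear
  → BLOCKED
Obstacle 3 [(14,5) (24,1) (21,10)]:
  edge (14,5)–(24,1): clear
  edge (24,1)–(21,10): clear
  edge (21,10)–(14,5): clear
  midpoint (5,6) outside
  → clear
Obstacle 4 [(13,24) (17,15) (24,15)]:
  edge (13,24)–(17,15): clear
  edge (17,15)–(24,15): clear
  edge (24,15)–(13,24): clear
  midpoint (5,6) outside
  → clear

BLOCKED by obstacle 2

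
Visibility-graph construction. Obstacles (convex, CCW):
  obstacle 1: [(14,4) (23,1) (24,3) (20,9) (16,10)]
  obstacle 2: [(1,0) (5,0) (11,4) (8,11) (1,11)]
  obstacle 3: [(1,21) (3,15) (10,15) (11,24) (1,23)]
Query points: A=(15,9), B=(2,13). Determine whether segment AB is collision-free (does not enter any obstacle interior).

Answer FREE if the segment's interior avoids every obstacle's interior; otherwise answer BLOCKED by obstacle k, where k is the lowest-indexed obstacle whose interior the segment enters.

Obstacle 1 [(14,4) (23,1) (24,3) (20,9) (16,10)]:
  edge (14,4)–(23,1): clear
  edge (23,1)–(24,3): clear
  edge (24,3)–(20,9): clear
  edge (20,9)–(16,10): clear
  edge (16,10)–(14,4): clear
  midpoint (17/2,11) outside
  → clear
Obstacle 2 [(1,0) (5,0) (11,4) (8,11) (1,11)]:
  edge (1,0)–(5,0): clear
  edge (5,0)–(11,4): clear
  edge (11,4)–(8,11): clear
  edge (8,11)–(1,11): clear
  edge (1,11)–(1,0): clear
  midpoint (17/2,11) outside
  → clear
Obstacle 3 [(1,21) (3,15) (10,15) (11,24) (1,23)]:
  edge (1,21)–(3,15): clear
  edge (3,15)–(10,15): clear
  edge (10,15)–(11,24): clear
  edge (11,24)–(1,23): clear
  edge (1,23)–(1,21): clear
  midpoint (17/2,11) outside
  → clear

FREE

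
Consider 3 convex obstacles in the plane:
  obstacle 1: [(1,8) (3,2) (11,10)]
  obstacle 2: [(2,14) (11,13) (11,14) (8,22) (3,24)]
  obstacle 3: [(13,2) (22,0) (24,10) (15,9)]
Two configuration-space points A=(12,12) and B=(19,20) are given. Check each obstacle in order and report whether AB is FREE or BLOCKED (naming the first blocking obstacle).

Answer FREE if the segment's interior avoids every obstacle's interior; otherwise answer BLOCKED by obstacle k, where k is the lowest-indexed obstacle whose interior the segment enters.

FREE

Obstacle 1 [(1,8) (3,2) (11,10)]:
  edge (1,8)–(3,2): clear
  edge (3,2)–(11,10): clear
  edge (11,10)–(1,8): clear
  midpoint (31/2,16) outside
  → clear
Obstacle 2 [(2,14) (11,13) (11,14) (8,22) (3,24)]:
  edge (2,14)–(11,13): clear
  edge (11,13)–(11,14): clear
  edge (11,14)–(8,22): clear
  edge (8,22)–(3,24): clear
  edge (3,24)–(2,14): clear
  midpoint (31/2,16) outside
  → clear
Obstacle 3 [(13,2) (22,0) (24,10) (15,9)]:
  edge (13,2)–(22,0): clear
  edge (22,0)–(24,10): clear
  edge (24,10)–(15,9): clear
  edge (15,9)–(13,2): clear
  midpoint (31/2,16) outside
  → clear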